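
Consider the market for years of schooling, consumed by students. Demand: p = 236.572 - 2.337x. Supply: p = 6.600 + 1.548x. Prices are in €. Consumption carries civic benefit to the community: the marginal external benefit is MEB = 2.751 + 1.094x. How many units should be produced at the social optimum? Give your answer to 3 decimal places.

Social marginal benefit = demand + MEB = 239.323 - 1.243x.
Set SMB = MC: 239.323 - 1.243x = 6.600 + 1.548x → x* = 83.3834.

x* = 83.383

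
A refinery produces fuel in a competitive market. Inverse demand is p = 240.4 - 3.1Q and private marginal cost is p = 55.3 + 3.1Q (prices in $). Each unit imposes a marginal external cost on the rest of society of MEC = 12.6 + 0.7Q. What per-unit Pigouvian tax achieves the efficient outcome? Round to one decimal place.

tax = $30.1 per unit

Social marginal cost = private MC + MEC = 67.9 + 3.8Q.
Set SMC = demand: 67.9 + 3.8Q = 240.4 - 3.1Q → Q* = 25.0000.
The Pigouvian tax equals MEC at Q*: 12.6 + 0.7×25.0000 = 30.1000.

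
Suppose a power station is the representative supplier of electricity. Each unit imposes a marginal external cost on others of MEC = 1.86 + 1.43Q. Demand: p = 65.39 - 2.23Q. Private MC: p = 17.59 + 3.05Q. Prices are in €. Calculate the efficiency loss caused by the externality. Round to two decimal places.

Market equilibrium (private): 17.59 + 3.05Q = 65.39 - 2.23Q → Q_m = 9.0530.
Social marginal cost = private MC + MEC = 19.45 + 4.48Q.
Set SMC = demand: 19.45 + 4.48Q = 65.39 - 2.23Q → Q* = 6.8465.
The welfare-loss triangle has base |Q_m − Q*| and height MEC(Q_m) (the vertical gap between SMC and demand is zero at Q* and MEC at Q_m).
DWL = ½ × 2.2065 × 14.8058 = 16.3345.

DWL = €16.33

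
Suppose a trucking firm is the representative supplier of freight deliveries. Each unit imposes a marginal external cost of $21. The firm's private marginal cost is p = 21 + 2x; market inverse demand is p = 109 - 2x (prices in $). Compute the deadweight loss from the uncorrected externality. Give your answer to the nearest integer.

Market equilibrium (private): 21 + 2x = 109 - 2x → x_m = 22.0000.
Social marginal cost = private MC + MEC = 42 + 2x.
Set SMC = demand: 42 + 2x = 109 - 2x → x* = 16.7500.
Height of the DWL triangle at x_m is SMC(x_m) − demand(x_m) = MEC(x_m) = 21.0000.
DWL = ½ × 5.2500 × 21.0000 = 55.1250.

DWL = $55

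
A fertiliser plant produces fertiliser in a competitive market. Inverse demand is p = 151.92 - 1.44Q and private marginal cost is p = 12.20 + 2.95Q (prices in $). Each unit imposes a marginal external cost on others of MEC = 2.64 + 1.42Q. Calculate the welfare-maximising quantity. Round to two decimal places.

Q* = 23.59

Social marginal cost = private MC + MEC = 14.84 + 4.37Q.
Set SMC = demand: 14.84 + 4.37Q = 151.92 - 1.44Q → Q* = 23.5938.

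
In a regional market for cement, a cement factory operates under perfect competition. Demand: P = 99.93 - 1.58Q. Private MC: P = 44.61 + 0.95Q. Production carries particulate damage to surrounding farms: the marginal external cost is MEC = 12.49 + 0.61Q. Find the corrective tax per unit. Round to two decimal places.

Social marginal cost = private MC + MEC = 57.10 + 1.56Q.
Set SMC = demand: 57.10 + 1.56Q = 99.93 - 1.58Q → Q* = 13.6401.
The Pigouvian tax equals MEC at Q*: 12.49 + 0.61×13.6401 = 20.8105.

tax = 20.81 per unit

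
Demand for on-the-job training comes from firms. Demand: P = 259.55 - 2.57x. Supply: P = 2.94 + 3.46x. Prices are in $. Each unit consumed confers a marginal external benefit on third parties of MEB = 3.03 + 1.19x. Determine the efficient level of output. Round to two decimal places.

x* = 53.64

Social marginal benefit = demand + MEB = 262.58 - 1.38x.
Set SMB = MC: 262.58 - 1.38x = 2.94 + 3.46x → x* = 53.6446.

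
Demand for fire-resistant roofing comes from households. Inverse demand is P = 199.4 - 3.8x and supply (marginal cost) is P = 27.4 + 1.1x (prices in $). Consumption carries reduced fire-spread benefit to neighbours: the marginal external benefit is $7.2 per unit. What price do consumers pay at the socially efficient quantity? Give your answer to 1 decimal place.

Social marginal benefit = demand + MEB = 206.6 - 3.8x.
Set SMB = MC: 206.6 - 3.8x = 27.4 + 1.1x → x* = 36.5714.
Consumer price on the demand curve at x*: 199.4 − 3.8×36.5714 = 60.4287.

P = $60.4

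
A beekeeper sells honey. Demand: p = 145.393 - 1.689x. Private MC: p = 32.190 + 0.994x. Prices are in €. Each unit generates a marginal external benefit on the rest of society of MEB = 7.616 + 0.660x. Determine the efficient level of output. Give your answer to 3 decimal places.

x* = 59.723

Social marginal cost = private MC − MEB = 24.574 + 0.334x.
Set SMC = demand: 24.574 + 0.334x = 145.393 - 1.689x → x* = 59.7227.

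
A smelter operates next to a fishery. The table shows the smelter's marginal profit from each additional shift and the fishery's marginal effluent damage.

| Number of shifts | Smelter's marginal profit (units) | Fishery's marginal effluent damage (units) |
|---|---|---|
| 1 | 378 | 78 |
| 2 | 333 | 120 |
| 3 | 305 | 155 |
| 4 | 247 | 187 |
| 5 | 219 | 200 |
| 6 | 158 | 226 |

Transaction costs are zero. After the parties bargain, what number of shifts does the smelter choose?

5

Bargaining reaches the level where marginal profit last exceeds marginal effluent damage.
That holds through level 5 (219 ≥ 200) but not at 6 (158 < 226).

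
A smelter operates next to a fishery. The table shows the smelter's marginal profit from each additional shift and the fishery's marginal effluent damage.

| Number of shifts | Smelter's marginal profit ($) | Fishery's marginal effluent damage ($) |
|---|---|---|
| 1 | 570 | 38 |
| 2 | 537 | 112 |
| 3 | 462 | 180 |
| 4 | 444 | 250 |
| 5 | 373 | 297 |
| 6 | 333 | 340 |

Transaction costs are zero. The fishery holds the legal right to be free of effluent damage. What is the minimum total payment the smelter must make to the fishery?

Efficient level: marginal profit ≥ marginal effluent damage through level 5, so k* = 5.
With the fishery holding the right, the smelter must at least compensate total damage at k*: 38 + 112 + 180 + 250 + 297 = 877.

$877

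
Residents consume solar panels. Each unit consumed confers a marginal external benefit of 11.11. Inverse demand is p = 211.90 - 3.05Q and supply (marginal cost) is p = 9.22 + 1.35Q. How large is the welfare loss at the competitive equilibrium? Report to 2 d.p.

DWL = 14.03

Market equilibrium (private): 9.22 + 1.35Q = 211.90 - 3.05Q → Q_m = 46.0636.
Social marginal benefit = demand + MEB = 223.01 - 3.05Q.
Set SMB = MC: 223.01 - 3.05Q = 9.22 + 1.35Q → Q* = 48.5886.
The welfare-loss triangle has base |Q_m − Q*| and height MEB(Q_m) (the vertical gap between SMB and MC is zero at Q* and MEB at Q_m).
DWL = ½ × 2.5250 × 11.1100 = 14.0264.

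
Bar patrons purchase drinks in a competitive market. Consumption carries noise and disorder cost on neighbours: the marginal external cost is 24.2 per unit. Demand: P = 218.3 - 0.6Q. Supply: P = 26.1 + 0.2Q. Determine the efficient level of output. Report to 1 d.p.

Social marginal benefit = demand − MEC = 194.1 - 0.6Q.
Set SMB = MC: 194.1 - 0.6Q = 26.1 + 0.2Q → Q* = 210.0000.

Q* = 210.0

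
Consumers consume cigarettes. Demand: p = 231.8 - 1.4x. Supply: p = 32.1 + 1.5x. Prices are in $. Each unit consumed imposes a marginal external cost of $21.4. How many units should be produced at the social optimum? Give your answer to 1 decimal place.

x* = 61.5

Social marginal benefit = demand − MEC = 210.4 - 1.4x.
Set SMB = MC: 210.4 - 1.4x = 32.1 + 1.5x → x* = 61.4828.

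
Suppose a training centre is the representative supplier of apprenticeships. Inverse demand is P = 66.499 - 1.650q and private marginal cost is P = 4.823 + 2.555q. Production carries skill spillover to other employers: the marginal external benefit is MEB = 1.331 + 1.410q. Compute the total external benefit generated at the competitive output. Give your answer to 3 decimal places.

Market equilibrium (private): 4.823 + 2.555q = 66.499 - 1.650q → q_m = 14.6673.
Total external benefit = ∫₀^{q_m} (1.331 + 1.410q) dq = 1.331×14.6673 + ½×1.410×14.6673² = 171.1886.

171.189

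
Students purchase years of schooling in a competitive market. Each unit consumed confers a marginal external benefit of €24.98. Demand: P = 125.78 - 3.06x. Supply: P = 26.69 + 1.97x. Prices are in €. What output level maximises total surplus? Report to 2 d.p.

Social marginal benefit = demand + MEB = 150.76 - 3.06x.
Set SMB = MC: 150.76 - 3.06x = 26.69 + 1.97x → x* = 24.6660.

x* = 24.67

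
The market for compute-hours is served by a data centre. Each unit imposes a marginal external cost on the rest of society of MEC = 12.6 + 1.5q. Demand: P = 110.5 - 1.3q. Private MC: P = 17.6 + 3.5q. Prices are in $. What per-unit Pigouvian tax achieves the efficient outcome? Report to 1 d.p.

tax = $31.7 per unit

Social marginal cost = private MC + MEC = 30.2 + 5.0q.
Set SMC = demand: 30.2 + 5.0q = 110.5 - 1.3q → q* = 12.7460.
The Pigouvian tax equals MEC at q*: 12.6 + 1.5×12.7460 = 31.7190.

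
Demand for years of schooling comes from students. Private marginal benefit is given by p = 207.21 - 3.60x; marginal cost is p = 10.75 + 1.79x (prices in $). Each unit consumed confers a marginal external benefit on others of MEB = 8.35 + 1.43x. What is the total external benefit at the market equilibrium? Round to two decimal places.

Market equilibrium (private): 10.75 + 1.79x = 207.21 - 3.60x → x_m = 36.4490.
Total external benefit = ∫₀^{x_m} (8.35 + 1.43x) dx = 8.35×36.4490 + ½×1.43×36.4490² = 1254.2478.

$1254.25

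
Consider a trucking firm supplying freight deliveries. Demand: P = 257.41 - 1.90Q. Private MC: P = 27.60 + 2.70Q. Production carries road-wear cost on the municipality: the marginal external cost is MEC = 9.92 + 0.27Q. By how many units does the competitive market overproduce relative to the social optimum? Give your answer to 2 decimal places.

4.81 units

Market equilibrium (private): 27.60 + 2.70Q = 257.41 - 1.90Q → Q_m = 49.9587.
Social marginal cost = private MC + MEC = 37.52 + 2.97Q.
Set SMC = demand: 37.52 + 2.97Q = 257.41 - 1.90Q → Q* = 45.1520.
Gap = |49.9587 − 45.1520| = 4.8067.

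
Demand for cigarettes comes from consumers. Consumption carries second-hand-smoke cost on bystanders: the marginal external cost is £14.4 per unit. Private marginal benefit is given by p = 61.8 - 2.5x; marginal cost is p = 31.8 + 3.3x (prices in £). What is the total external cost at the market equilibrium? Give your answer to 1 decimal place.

£74.5

Market equilibrium (private): 31.8 + 3.3x = 61.8 - 2.5x → x_m = 5.1724.
Total external cost = MEC × x_m = 14.4 × 5.1724 = 74.4826.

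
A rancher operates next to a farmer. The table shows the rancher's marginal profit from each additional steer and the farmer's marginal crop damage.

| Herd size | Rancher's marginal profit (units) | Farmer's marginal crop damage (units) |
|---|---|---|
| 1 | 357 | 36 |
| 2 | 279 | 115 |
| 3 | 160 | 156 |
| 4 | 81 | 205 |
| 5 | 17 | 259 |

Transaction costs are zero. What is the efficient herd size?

Bargaining reaches the level where marginal profit last exceeds marginal crop damage.
That holds through level 3 (160 ≥ 156) but not at 4 (81 < 205).

3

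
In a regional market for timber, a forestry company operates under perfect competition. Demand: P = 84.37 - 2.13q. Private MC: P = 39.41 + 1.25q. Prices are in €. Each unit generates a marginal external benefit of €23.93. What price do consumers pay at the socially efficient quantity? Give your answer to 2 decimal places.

Social marginal cost = private MC − MEB = 15.48 + 1.25q.
Set SMC = demand: 15.48 + 1.25q = 84.37 - 2.13q → q* = 20.3817.
Consumer price on the demand curve at q*: 84.37 − 2.13×20.3817 = 40.9570.

P = €40.96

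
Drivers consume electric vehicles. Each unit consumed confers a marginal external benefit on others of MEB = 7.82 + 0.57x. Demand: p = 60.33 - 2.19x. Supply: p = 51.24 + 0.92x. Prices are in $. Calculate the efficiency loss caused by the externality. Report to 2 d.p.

DWL = $17.71

Market equilibrium (private): 51.24 + 0.92x = 60.33 - 2.19x → x_m = 2.9228.
Social marginal benefit = demand + MEB = 68.15 - 1.62x.
Set SMB = MC: 68.15 - 1.62x = 51.24 + 0.92x → x* = 6.6575.
The loss is the area between SMB and MC from x* to x_m; with linear curves that's a triangle of height MEB(x_m).
DWL = ½ × 3.7347 × 9.4860 = 17.7137.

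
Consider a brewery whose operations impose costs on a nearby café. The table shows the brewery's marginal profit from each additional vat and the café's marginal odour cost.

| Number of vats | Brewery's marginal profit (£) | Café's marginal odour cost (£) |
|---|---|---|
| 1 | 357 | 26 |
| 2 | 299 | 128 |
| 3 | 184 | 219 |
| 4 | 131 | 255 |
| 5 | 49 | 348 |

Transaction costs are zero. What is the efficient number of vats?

Bargaining reaches the level where marginal profit last exceeds marginal odour cost.
That holds through level 2 (299 ≥ 128) but not at 3 (184 < 219).

2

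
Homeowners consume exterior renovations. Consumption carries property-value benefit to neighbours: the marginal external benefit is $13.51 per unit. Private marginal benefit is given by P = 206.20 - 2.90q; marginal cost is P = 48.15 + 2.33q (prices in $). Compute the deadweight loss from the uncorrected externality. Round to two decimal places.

DWL = $17.45

Market equilibrium (private): 48.15 + 2.33q = 206.20 - 2.90q → q_m = 30.2199.
Social marginal benefit = demand + MEB = 219.71 - 2.90q.
Set SMB = MC: 219.71 - 2.90q = 48.15 + 2.33q → q* = 32.8031.
The welfare-loss triangle has base |q_m − q*| and height MEB(q_m) (the vertical gap between SMB and MC is zero at q* and MEB at q_m).
DWL = ½ × 2.5832 × 13.5100 = 17.4495.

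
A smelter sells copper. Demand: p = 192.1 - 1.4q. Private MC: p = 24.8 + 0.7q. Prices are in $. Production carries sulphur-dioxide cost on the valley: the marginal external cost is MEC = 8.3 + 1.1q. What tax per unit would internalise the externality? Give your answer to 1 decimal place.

Social marginal cost = private MC + MEC = 33.1 + 1.8q.
Set SMC = demand: 33.1 + 1.8q = 192.1 - 1.4q → q* = 49.6875.
The Pigouvian tax equals MEC at q*: 8.3 + 1.1×49.6875 = 62.9563.

tax = $63.0 per unit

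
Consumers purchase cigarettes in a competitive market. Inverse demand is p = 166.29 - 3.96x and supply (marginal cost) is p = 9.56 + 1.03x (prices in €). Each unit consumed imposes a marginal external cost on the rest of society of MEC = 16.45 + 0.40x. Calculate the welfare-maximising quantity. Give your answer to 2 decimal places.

x* = 26.03

Social marginal benefit = demand − MEC = 149.84 - 4.36x.
Set SMB = MC: 149.84 - 4.36x = 9.56 + 1.03x → x* = 26.0260.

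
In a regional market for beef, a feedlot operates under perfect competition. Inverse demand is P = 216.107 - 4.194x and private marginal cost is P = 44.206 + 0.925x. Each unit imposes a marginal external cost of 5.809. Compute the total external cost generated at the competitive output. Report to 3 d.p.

Market equilibrium (private): 44.206 + 0.925x = 216.107 - 4.194x → x_m = 33.5810.
Total external cost = MEC × x_m = 5.809 × 33.5810 = 195.0720.

195.072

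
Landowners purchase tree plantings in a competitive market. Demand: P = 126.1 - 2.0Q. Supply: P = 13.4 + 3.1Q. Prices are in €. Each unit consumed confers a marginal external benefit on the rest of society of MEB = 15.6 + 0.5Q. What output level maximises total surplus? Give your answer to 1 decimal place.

Q* = 27.9

Social marginal benefit = demand + MEB = 141.7 - 1.5Q.
Set SMB = MC: 141.7 - 1.5Q = 13.4 + 3.1Q → Q* = 27.8913.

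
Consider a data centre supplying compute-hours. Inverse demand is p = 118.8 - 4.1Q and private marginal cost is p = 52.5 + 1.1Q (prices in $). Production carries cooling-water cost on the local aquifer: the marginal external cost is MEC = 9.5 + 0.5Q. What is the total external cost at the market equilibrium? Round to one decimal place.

$161.8

Market equilibrium (private): 52.5 + 1.1Q = 118.8 - 4.1Q → Q_m = 12.7500.
Total external cost = ∫₀^{Q_m} (9.5 + 0.5Q) dQ = 9.5×12.7500 + ½×0.5×12.7500² = 161.7656.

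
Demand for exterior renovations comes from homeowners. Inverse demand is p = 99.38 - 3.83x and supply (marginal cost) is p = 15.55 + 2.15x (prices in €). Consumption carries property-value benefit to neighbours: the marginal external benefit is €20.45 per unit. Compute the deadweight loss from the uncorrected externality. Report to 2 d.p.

Market equilibrium (private): 15.55 + 2.15x = 99.38 - 3.83x → x_m = 14.0184.
Social marginal benefit = demand + MEB = 119.83 - 3.83x.
Set SMB = MC: 119.83 - 3.83x = 15.55 + 2.15x → x* = 17.4381.
Height of the DWL triangle at x_m is SMB(x_m) − MC(x_m) = MEB(x_m) = 20.4500.
DWL = ½ × 3.4197 × 20.4500 = 34.9664.

DWL = €34.97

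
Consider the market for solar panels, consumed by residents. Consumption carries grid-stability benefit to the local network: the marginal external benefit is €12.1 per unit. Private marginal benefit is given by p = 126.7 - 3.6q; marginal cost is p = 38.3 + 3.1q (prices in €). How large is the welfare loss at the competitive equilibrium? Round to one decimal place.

Market equilibrium (private): 38.3 + 3.1q = 126.7 - 3.6q → q_m = 13.1940.
Social marginal benefit = demand + MEB = 138.8 - 3.6q.
Set SMB = MC: 138.8 - 3.6q = 38.3 + 3.1q → q* = 15.0000.
The welfare-loss triangle has base |q_m − q*| and height MEB(q_m) (the vertical gap between SMB and MC is zero at q* and MEB at q_m).
DWL = ½ × 1.8060 × 12.1000 = 10.9263.

DWL = €10.9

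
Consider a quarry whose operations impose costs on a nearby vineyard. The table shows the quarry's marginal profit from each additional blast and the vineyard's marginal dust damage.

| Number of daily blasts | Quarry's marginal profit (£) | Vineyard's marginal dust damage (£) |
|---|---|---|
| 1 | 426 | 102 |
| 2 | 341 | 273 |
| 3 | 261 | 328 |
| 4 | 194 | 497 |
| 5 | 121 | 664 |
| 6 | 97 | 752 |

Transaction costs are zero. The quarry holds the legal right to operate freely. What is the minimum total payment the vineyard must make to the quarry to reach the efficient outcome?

£673

Left alone the quarry would choose level 6 (marginal profit stays positive).
Efficient level: k* = 2 (marginal profit ≥ marginal dust damage through 2).
The vineyard must at least cover the quarry's forgone profit from cutting 6→2: 261 + 194 + 121 + 97 = 673.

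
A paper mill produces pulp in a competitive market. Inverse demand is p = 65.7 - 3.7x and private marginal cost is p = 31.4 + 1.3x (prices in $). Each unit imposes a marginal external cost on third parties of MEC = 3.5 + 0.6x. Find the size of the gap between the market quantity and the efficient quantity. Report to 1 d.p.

Market equilibrium (private): 31.4 + 1.3x = 65.7 - 3.7x → x_m = 6.8600.
Social marginal cost = private MC + MEC = 34.9 + 1.9x.
Set SMC = demand: 34.9 + 1.9x = 65.7 - 3.7x → x* = 5.5000.
Gap = |6.8600 − 5.5000| = 1.3600.

1.4 units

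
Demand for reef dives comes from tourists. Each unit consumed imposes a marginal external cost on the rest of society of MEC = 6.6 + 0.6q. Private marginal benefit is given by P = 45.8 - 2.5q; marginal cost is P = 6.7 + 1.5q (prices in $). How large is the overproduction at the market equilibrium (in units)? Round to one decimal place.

Market equilibrium (private): 6.7 + 1.5q = 45.8 - 2.5q → q_m = 9.7750.
Social marginal benefit = demand − MEC = 39.2 - 3.1q.
Set SMB = MC: 39.2 - 3.1q = 6.7 + 1.5q → q* = 7.0652.
Gap = |9.7750 − 7.0652| = 2.7098.

2.7 units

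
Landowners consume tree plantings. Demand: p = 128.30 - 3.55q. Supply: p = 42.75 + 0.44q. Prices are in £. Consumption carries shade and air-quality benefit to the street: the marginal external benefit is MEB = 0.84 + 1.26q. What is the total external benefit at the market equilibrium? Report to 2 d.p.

£307.63

Market equilibrium (private): 42.75 + 0.44q = 128.30 - 3.55q → q_m = 21.4411.
Total external benefit = ∫₀^{q_m} (0.84 + 1.26q) dq = 0.84×21.4411 + ½×1.26×21.4411² = 307.6346.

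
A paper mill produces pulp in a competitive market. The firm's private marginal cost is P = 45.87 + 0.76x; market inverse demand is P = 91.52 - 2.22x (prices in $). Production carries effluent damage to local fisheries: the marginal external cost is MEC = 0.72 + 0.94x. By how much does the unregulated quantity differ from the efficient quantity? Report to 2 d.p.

Market equilibrium (private): 45.87 + 0.76x = 91.52 - 2.22x → x_m = 15.3188.
Social marginal cost = private MC + MEC = 46.59 + 1.70x.
Set SMC = demand: 46.59 + 1.70x = 91.52 - 2.22x → x* = 11.4617.
Gap = |15.3188 − 11.4617| = 3.8571.

3.86 units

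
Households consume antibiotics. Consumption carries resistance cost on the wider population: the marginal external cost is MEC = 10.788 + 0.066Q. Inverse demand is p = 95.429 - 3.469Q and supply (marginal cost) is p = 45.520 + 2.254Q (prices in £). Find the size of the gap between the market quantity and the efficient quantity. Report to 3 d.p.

1.963 units

Market equilibrium (private): 45.520 + 2.254Q = 95.429 - 3.469Q → Q_m = 8.7208.
Social marginal benefit = demand − MEC = 84.641 - 3.535Q.
Set SMB = MC: 84.641 - 3.535Q = 45.520 + 2.254Q → Q* = 6.7578.
Gap = |8.7208 − 6.7578| = 1.9630.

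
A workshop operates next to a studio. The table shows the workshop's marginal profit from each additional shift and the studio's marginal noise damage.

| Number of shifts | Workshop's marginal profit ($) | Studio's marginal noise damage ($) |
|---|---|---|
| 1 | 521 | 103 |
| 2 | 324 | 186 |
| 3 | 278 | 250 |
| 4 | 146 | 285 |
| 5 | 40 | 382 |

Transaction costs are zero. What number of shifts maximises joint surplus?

Bargaining reaches the level where marginal profit last exceeds marginal noise damage.
That holds through level 3 (278 ≥ 250) but not at 4 (146 < 285).

3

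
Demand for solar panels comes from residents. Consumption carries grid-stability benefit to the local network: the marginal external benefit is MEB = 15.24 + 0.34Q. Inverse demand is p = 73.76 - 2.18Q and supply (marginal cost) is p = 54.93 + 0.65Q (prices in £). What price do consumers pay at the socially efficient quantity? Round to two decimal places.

P = £43.93

Social marginal benefit = demand + MEB = 89.00 - 1.84Q.
Set SMB = MC: 89.00 - 1.84Q = 54.93 + 0.65Q → Q* = 13.6827.
Consumer price on the demand curve at Q*: 73.76 − 2.18×13.6827 = 43.9317.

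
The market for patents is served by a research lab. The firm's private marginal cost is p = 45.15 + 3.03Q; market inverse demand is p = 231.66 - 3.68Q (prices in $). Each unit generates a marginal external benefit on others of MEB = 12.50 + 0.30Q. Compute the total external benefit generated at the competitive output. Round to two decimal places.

$463.34

Market equilibrium (private): 45.15 + 3.03Q = 231.66 - 3.68Q → Q_m = 27.7958.
Total external benefit = ∫₀^{Q_m} (12.50 + 0.30Q) dQ = 12.50×27.7958 + ½×0.30×27.7958² = 463.3385.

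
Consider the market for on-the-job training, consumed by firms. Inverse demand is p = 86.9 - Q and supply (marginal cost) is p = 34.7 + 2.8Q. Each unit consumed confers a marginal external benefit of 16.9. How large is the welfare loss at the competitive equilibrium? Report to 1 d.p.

DWL = 37.6

Market equilibrium (private): 34.7 + 2.8Q = 86.9 - Q → Q_m = 13.7368.
Social marginal benefit = demand + MEB = 103.8 - Q.
Set SMB = MC: 103.8 - Q = 34.7 + 2.8Q → Q* = 18.1842.
The loss is the area between SMB and MC from Q* to Q_m; with linear curves that's a triangle of height MEB(Q_m).
DWL = ½ × 4.4474 × 16.9000 = 37.5805.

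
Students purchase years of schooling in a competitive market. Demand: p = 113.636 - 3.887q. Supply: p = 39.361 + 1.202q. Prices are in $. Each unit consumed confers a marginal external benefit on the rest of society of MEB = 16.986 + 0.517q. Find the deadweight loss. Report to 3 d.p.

DWL = $65.814

Market equilibrium (private): 39.361 + 1.202q = 113.636 - 3.887q → q_m = 14.5952.
Social marginal benefit = demand + MEB = 130.622 - 3.370q.
Set SMB = MC: 130.622 - 3.370q = 39.361 + 1.202q → q* = 19.9608.
Height of the DWL triangle at q_m is SMB(q_m) − MC(q_m) = MEB(q_m) = 24.5317.
DWL = ½ × 5.3656 × 24.5317 = 65.8136.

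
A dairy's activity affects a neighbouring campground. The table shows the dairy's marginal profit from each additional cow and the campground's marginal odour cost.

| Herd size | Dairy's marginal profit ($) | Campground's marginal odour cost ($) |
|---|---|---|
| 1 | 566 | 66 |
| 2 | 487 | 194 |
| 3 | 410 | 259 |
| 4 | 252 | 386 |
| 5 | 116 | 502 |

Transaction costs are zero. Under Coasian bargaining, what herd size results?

Bargaining reaches the level where marginal profit last exceeds marginal odour cost.
That holds through level 3 (410 ≥ 259) but not at 4 (252 < 386).

3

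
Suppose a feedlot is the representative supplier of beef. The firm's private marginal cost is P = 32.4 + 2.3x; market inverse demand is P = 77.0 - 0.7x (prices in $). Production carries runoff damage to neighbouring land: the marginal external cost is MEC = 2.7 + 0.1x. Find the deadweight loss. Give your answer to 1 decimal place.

DWL = $2.8

Market equilibrium (private): 32.4 + 2.3x = 77.0 - 0.7x → x_m = 14.8667.
Social marginal cost = private MC + MEC = 35.1 + 2.4x.
Set SMC = demand: 35.1 + 2.4x = 77.0 - 0.7x → x* = 13.5161.
Height of the DWL triangle at x_m is SMC(x_m) − demand(x_m) = MEC(x_m) = 4.1867.
DWL = ½ × 1.3506 × 4.1867 = 2.8273.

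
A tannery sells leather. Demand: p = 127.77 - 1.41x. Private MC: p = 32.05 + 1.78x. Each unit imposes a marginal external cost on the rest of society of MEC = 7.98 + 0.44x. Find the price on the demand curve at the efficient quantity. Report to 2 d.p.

P = 93.69

Social marginal cost = private MC + MEC = 40.03 + 2.22x.
Set SMC = demand: 40.03 + 2.22x = 127.77 - 1.41x → x* = 24.1708.
Consumer price on the demand curve at x*: 127.77 − 1.41×24.1708 = 93.6892.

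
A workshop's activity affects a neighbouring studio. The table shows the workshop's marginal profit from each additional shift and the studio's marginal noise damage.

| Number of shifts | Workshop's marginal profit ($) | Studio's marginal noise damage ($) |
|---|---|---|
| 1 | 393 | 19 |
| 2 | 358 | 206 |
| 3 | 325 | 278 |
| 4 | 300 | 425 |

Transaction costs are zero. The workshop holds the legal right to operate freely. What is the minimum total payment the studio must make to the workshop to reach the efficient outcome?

Left alone the workshop would choose level 4 (marginal profit stays positive).
Efficient level: k* = 3 (marginal profit ≥ marginal noise damage through 3).
The studio must at least cover the workshop's forgone profit from cutting 4→3: 300 = 300.

$300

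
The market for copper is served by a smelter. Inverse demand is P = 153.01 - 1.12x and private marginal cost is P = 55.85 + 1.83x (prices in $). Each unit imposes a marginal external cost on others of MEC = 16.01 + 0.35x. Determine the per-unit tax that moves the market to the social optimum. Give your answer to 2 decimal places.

Social marginal cost = private MC + MEC = 71.86 + 2.18x.
Set SMC = demand: 71.86 + 2.18x = 153.01 - 1.12x → x* = 24.5909.
The Pigouvian tax equals MEC at x*: 16.01 + 0.35×24.5909 = 24.6168.

tax = $24.62 per unit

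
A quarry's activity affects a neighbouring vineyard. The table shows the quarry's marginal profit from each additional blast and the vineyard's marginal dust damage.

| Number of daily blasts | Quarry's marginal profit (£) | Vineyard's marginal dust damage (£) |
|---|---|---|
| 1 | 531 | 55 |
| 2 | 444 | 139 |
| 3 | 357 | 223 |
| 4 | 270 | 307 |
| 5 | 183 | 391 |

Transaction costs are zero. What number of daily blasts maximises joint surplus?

3

Bargaining reaches the level where marginal profit last exceeds marginal dust damage.
That holds through level 3 (357 ≥ 223) but not at 4 (270 < 307).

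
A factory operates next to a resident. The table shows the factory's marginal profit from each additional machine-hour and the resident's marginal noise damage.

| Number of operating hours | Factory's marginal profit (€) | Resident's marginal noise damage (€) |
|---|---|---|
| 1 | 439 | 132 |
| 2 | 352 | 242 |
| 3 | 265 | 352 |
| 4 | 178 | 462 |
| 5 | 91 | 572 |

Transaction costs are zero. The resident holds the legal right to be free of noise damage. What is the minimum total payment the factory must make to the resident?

€374

Efficient level: marginal profit ≥ marginal noise damage through level 2, so k* = 2.
With the resident holding the right, the factory must at least compensate total damage at k*: 132 + 242 = 374.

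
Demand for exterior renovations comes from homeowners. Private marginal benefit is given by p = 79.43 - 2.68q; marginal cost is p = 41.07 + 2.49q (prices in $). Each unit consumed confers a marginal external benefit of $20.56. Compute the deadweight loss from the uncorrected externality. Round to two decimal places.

DWL = $40.88

Market equilibrium (private): 41.07 + 2.49q = 79.43 - 2.68q → q_m = 7.4197.
Social marginal benefit = demand + MEB = 99.99 - 2.68q.
Set SMB = MC: 99.99 - 2.68q = 41.07 + 2.49q → q* = 11.3965.
The welfare-loss triangle has base |q_m − q*| and height MEB(q_m) (the vertical gap between SMB and MC is zero at q* and MEB at q_m).
DWL = ½ × 3.9768 × 20.5600 = 40.8815.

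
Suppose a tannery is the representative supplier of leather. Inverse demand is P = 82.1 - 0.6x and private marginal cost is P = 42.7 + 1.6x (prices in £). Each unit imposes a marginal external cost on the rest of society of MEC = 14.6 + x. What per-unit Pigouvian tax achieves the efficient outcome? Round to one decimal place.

tax = £22.4 per unit

Social marginal cost = private MC + MEC = 57.3 + 2.6x.
Set SMC = demand: 57.3 + 2.6x = 82.1 - 0.6x → x* = 7.7500.
The Pigouvian tax equals MEC at x*: 14.6 + 1.0×7.7500 = 22.3500.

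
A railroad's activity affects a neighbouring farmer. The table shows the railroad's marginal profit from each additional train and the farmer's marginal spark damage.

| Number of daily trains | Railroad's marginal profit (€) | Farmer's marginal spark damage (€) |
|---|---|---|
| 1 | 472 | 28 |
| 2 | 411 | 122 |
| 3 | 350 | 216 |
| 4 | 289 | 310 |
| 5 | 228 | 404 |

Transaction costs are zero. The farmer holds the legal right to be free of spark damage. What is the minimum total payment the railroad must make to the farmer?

€366

Efficient level: marginal profit ≥ marginal spark damage through level 3, so k* = 3.
With the farmer holding the right, the railroad must at least compensate total damage at k*: 28 + 122 + 216 = 366.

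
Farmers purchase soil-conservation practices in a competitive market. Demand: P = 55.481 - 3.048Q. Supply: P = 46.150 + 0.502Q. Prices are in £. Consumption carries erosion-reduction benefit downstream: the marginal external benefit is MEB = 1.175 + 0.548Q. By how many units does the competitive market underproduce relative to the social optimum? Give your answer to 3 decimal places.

Market equilibrium (private): 46.150 + 0.502Q = 55.481 - 3.048Q → Q_m = 2.6285.
Social marginal benefit = demand + MEB = 56.656 - 2.500Q.
Set SMB = MC: 56.656 - 2.500Q = 46.150 + 0.502Q → Q* = 3.4997.
Gap = |2.6285 − 3.4997| = 0.8712.

0.871 units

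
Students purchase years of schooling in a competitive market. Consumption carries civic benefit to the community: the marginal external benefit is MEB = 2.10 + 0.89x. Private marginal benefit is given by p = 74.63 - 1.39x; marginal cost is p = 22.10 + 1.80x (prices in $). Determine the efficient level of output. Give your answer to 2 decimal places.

x* = 23.75

Social marginal benefit = demand + MEB = 76.73 - 0.50x.
Set SMB = MC: 76.73 - 0.50x = 22.10 + 1.80x → x* = 23.7522.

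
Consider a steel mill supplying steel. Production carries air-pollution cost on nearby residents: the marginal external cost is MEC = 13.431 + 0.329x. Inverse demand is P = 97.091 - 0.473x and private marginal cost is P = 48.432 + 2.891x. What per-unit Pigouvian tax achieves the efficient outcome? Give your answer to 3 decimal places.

Social marginal cost = private MC + MEC = 61.863 + 3.220x.
Set SMC = demand: 61.863 + 3.220x = 97.091 - 0.473x → x* = 9.5391.
The Pigouvian tax equals MEC at x*: 13.431 + 0.329×9.5391 = 16.5694.

tax = 16.569 per unit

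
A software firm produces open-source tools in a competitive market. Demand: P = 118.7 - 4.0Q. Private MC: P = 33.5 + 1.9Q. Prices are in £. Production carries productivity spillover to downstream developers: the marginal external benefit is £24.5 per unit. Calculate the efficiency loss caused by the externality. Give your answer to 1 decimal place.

DWL = £50.9

Market equilibrium (private): 33.5 + 1.9Q = 118.7 - 4.0Q → Q_m = 14.4407.
Social marginal cost = private MC − MEB = 9.0 + 1.9Q.
Set SMC = demand: 9.0 + 1.9Q = 118.7 - 4.0Q → Q* = 18.5932.
Height of the DWL triangle at Q_m is demand(Q_m) − SMC(Q_m) = MEB(Q_m) = 24.5000.
DWL = ½ × 4.1525 × 24.5000 = 50.8681.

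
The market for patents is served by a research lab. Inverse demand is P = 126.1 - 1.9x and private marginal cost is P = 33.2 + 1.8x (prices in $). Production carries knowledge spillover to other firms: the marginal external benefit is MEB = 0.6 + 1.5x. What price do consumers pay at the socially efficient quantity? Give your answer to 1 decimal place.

Social marginal cost = private MC − MEB = 32.6 + 0.3x.
Set SMC = demand: 32.6 + 0.3x = 126.1 - 1.9x → x* = 42.5000.
Consumer price on the demand curve at x*: 126.1 − 1.9×42.5000 = 45.3500.

P = $45.4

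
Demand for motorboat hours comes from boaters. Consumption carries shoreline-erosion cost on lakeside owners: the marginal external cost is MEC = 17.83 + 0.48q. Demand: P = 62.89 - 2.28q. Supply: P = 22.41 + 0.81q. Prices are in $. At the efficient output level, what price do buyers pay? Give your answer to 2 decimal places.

Social marginal benefit = demand − MEC = 45.06 - 2.76q.
Set SMB = MC: 45.06 - 2.76q = 22.41 + 0.81q → q* = 6.3445.
Consumer price on the demand curve at q*: 62.89 − 2.28×6.3445 = 48.4245.

P = $48.42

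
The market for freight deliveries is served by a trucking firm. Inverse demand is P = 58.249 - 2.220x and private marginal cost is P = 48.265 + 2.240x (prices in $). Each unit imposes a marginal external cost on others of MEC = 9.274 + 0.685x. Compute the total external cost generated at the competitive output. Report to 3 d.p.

Market equilibrium (private): 48.265 + 2.240x = 58.249 - 2.220x → x_m = 2.2386.
Total external cost = ∫₀^{x_m} (9.274 + 0.685x) dx = 9.274×2.2386 + ½×0.685×2.2386² = 22.4772.

$22.477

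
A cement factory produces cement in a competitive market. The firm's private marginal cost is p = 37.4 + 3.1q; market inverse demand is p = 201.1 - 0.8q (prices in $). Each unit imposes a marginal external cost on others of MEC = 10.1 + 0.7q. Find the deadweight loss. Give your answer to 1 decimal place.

Market equilibrium (private): 37.4 + 3.1q = 201.1 - 0.8q → q_m = 41.9744.
Social marginal cost = private MC + MEC = 47.5 + 3.8q.
Set SMC = demand: 47.5 + 3.8q = 201.1 - 0.8q → q* = 33.3913.
Height of the DWL triangle at q_m is SMC(q_m) − demand(q_m) = MEC(q_m) = 39.4821.
DWL = ½ × 8.5831 × 39.4821 = 169.4394.

DWL = $169.4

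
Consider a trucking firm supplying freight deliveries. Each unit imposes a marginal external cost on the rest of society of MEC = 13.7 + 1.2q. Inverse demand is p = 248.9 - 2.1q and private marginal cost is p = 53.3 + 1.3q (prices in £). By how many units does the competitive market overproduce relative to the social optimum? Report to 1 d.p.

18.0 units

Market equilibrium (private): 53.3 + 1.3q = 248.9 - 2.1q → q_m = 57.5294.
Social marginal cost = private MC + MEC = 67.0 + 2.5q.
Set SMC = demand: 67.0 + 2.5q = 248.9 - 2.1q → q* = 39.5435.
Gap = |57.5294 − 39.5435| = 17.9859.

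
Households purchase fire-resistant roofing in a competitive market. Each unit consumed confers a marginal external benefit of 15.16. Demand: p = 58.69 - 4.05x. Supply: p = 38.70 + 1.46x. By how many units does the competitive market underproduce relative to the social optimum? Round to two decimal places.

Market equilibrium (private): 38.70 + 1.46x = 58.69 - 4.05x → x_m = 3.6279.
Social marginal benefit = demand + MEB = 73.85 - 4.05x.
Set SMB = MC: 73.85 - 4.05x = 38.70 + 1.46x → x* = 6.3793.
Gap = |3.6279 − 6.3793| = 2.7514.

2.75 units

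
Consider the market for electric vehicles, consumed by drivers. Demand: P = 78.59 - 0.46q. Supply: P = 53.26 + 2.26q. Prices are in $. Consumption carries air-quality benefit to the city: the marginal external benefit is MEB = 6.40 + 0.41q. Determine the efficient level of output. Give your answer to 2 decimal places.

q* = 13.74

Social marginal benefit = demand + MEB = 84.99 - 0.05q.
Set SMB = MC: 84.99 - 0.05q = 53.26 + 2.26q → q* = 13.7359.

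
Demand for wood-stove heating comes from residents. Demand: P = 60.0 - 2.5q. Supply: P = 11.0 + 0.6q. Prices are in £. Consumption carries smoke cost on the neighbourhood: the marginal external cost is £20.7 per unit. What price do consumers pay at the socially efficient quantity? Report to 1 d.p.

Social marginal benefit = demand − MEC = 39.3 - 2.5q.
Set SMB = MC: 39.3 - 2.5q = 11.0 + 0.6q → q* = 9.1290.
Consumer price on the demand curve at q*: 60.0 − 2.5×9.1290 = 37.1775.

P = £37.2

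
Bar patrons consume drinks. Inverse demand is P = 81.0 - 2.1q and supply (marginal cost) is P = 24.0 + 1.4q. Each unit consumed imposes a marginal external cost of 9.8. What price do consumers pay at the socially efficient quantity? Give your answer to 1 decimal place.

Social marginal benefit = demand − MEC = 71.2 - 2.1q.
Set SMB = MC: 71.2 - 2.1q = 24.0 + 1.4q → q* = 13.4857.
Consumer price on the demand curve at q*: 81.0 − 2.1×13.4857 = 52.6800.

P = 52.7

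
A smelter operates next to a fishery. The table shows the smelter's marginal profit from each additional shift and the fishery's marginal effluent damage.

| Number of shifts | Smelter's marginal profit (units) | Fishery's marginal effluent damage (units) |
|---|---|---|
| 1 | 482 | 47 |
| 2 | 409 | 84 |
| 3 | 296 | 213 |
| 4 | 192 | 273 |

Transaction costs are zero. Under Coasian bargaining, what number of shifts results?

Bargaining reaches the level where marginal profit last exceeds marginal effluent damage.
That holds through level 3 (296 ≥ 213) but not at 4 (192 < 273).

3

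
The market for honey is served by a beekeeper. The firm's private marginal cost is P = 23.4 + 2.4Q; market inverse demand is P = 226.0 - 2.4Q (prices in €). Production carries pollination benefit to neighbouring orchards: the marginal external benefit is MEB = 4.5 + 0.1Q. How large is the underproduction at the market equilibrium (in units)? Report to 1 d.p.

1.9 units

Market equilibrium (private): 23.4 + 2.4Q = 226.0 - 2.4Q → Q_m = 42.2083.
Social marginal cost = private MC − MEB = 18.9 + 2.3Q.
Set SMC = demand: 18.9 + 2.3Q = 226.0 - 2.4Q → Q* = 44.0638.
Gap = |42.2083 − 44.0638| = 1.8555.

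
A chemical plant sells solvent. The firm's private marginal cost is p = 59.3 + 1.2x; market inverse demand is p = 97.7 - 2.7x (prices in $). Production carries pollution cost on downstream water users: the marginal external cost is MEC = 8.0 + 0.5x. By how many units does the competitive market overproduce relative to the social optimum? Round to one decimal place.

Market equilibrium (private): 59.3 + 1.2x = 97.7 - 2.7x → x_m = 9.8462.
Social marginal cost = private MC + MEC = 67.3 + 1.7x.
Set SMC = demand: 67.3 + 1.7x = 97.7 - 2.7x → x* = 6.9091.
Gap = |9.8462 − 6.9091| = 2.9371.

2.9 units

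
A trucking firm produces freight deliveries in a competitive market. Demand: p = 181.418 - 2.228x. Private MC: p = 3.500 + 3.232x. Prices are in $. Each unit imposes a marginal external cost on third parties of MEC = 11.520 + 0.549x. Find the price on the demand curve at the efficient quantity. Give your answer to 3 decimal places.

P = $119.721

Social marginal cost = private MC + MEC = 15.020 + 3.781x.
Set SMC = demand: 15.020 + 3.781x = 181.418 - 2.228x → x* = 27.6915.
Consumer price on the demand curve at x*: 181.418 − 2.228×27.6915 = 119.7213.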